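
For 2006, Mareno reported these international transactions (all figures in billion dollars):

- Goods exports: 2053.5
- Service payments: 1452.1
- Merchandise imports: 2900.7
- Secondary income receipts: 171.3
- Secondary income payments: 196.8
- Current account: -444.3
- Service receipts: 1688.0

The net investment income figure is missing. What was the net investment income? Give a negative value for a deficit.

192.5

Current account = goods balance + services balance + net primary income + net secondary income
Sum of the known components = -636.8
Net investment income = CA - (known components) = -444.3 - (-636.8) = 192.5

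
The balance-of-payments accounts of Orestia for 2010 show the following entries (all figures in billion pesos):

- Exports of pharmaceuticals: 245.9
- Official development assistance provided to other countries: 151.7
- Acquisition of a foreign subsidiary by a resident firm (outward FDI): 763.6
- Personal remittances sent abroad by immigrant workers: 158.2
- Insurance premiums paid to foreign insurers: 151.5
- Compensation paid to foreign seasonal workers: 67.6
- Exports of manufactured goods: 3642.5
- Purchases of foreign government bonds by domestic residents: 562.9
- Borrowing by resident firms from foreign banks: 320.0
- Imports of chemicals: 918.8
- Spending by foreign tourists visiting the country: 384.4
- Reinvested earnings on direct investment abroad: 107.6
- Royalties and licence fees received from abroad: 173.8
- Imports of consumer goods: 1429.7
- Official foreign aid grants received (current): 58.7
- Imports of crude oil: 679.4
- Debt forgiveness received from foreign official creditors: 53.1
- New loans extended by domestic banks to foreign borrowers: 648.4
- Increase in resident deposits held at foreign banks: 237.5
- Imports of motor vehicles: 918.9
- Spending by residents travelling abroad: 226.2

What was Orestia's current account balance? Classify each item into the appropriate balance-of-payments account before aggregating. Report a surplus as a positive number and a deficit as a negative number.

Goods: -918.9 + 3642.5 - 679.4 - 1429.7 - 918.8 + 245.9 = -58.4
Services: -226.2 + 173.8 - 151.5 + 384.4 = 180.5
Primary income: 107.6 - 67.6 = 40.0
Secondary income: -151.7 + 58.7 - 158.2 = -251.2
Current account = (-58.4) + 180.5 + 40.0 + (-251.2) = -89.1
(Excluded from the current account — financial account: acquisition of a foreign subsidiary by a resident firm (outward FDI) 763.6, purchases of foreign government bonds by domestic residents 562.9, borrowing by resident firms from foreign banks 320.0, new loans extended by domestic banks to foreign borrowers 648.4, increase in resident deposits held at foreign banks 237.5; capital account: debt forgiveness received from foreign official creditors 53.1.)

-89.1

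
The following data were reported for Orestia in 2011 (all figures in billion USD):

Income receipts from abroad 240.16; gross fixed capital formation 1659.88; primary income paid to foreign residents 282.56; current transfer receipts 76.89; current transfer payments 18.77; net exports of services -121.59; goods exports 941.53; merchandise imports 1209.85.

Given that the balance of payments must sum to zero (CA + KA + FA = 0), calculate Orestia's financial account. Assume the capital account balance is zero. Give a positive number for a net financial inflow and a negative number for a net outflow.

374.19

Goods balance = 941.53 - 1209.85 = -268.32
Services balance = -121.59
Trade balance (goods + services) = -268.32 + (-121.59) = -389.91
Net primary income = 240.16 - 282.56 = -42.40
Net secondary income = 76.89 - 18.77 = 58.12
Current account = -389.91 + (-42.40) + 58.12 = -374.19
Financial account = -(-374.19) = 374.19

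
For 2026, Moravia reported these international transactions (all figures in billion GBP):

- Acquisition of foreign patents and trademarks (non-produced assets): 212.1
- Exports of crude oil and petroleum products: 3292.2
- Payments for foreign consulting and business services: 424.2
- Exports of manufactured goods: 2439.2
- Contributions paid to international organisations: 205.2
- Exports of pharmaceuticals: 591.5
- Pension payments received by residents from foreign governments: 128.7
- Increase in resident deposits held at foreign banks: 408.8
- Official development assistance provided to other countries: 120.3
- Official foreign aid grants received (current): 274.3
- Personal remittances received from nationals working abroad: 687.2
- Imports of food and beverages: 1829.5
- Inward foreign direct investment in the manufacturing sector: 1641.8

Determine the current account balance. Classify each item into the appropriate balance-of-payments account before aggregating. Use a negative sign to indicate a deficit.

4833.9

Goods: -1829.5 + 591.5 + 2439.2 + 3292.2 = 4493.4
Services: -424.2
Secondary income: 687.2 + 128.7 + 274.3 - 120.3 - 205.2 = 764.7
Current account = 4493.4 + (-424.2) + 764.7 = 4833.9
(Excluded from the current account — capital account: acquisition of foreign patents and trademarks (non-produced assets) 212.1; financial account: increase in resident deposits held at foreign banks 408.8, inward foreign direct investment in the manufacturing sector 1641.8.)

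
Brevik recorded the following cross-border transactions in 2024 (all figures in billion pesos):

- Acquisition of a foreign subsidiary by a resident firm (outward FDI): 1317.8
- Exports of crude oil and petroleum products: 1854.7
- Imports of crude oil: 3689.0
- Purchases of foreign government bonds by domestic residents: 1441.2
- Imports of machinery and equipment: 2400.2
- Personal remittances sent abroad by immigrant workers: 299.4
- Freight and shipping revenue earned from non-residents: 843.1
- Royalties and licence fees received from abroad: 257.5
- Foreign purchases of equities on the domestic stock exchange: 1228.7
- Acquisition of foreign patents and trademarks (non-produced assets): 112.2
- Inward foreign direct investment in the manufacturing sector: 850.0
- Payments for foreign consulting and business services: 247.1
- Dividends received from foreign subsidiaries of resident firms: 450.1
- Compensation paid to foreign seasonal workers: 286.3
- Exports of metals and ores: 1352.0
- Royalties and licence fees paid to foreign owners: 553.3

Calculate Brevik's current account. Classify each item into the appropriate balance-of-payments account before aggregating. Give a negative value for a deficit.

-2717.9

Goods: -3689.0 - 2400.2 + 1854.7 + 1352.0 = -2882.5
Services: -553.3 + 843.1 + 257.5 - 247.1 = 300.2
Primary income: -286.3 + 450.1 = 163.8
Secondary income: -299.4
Current account = (-2882.5) + 300.2 + 163.8 + (-299.4) = -2717.9
(Excluded from the current account — financial account: acquisition of a foreign subsidiary by a resident firm (outward FDI) 1317.8, purchases of foreign government bonds by domestic residents 1441.2, foreign purchases of equities on the domestic stock exchange 1228.7, inward foreign direct investment in the manufacturing sector 850.0; capital account: acquisition of foreign patents and trademarks (non-produced assets) 112.2.)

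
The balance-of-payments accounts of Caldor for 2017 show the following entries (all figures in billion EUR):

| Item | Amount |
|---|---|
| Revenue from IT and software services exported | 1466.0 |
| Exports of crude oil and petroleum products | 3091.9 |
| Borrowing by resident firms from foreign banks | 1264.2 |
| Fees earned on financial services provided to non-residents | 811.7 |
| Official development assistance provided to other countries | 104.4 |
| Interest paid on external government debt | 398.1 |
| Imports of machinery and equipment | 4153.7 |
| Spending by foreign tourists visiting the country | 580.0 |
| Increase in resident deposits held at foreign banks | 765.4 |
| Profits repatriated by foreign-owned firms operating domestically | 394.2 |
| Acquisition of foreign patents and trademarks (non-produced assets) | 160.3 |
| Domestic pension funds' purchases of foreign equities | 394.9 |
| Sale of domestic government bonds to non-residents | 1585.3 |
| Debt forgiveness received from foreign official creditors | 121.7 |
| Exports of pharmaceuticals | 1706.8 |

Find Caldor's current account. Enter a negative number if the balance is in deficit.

Goods: -4153.7 + 3091.9 + 1706.8 = 645.0
Services: 811.7 + 580.0 + 1466.0 = 2857.7
Primary income: -398.1 - 394.2 = -792.3
Secondary income: -104.4
Current account = 645.0 + 2857.7 + (-792.3) + (-104.4) = 2606.0
(Excluded from the current account — financial account: borrowing by resident firms from foreign banks 1264.2, increase in resident deposits held at foreign banks 765.4, domestic pension funds' purchases of foreign equities 394.9, sale of domestic government bonds to non-residents 1585.3; capital account: acquisition of foreign patents and trademarks (non-produced assets) 160.3, debt forgiveness received from foreign official creditors 121.7.)

2606.0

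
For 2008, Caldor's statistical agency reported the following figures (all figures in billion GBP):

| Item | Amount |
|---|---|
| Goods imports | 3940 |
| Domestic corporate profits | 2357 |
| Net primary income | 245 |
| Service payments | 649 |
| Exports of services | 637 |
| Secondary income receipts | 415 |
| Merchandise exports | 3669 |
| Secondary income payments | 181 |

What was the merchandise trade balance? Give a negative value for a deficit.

Goods balance = 3669 - 3940 = -271

-271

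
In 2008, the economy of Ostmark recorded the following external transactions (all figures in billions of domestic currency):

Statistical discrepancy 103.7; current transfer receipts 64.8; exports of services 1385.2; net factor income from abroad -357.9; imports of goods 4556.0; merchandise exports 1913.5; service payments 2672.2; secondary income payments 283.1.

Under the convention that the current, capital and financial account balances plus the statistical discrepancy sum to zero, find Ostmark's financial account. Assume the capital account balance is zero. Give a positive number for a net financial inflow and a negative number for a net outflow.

Goods balance = 1913.5 - 4556.0 = -2642.5
Services balance = 1385.2 - 2672.2 = -1287.0
Trade balance (goods + services) = -2642.5 + (-1287.0) = -3929.5
Net primary income = -357.9
Net secondary income = 64.8 - 283.1 = -218.3
Current account = -3929.5 + (-357.9) + (-218.3) = -4505.7
Financial account = -(-4505.7 + 103.7) = 4402.0

4402.0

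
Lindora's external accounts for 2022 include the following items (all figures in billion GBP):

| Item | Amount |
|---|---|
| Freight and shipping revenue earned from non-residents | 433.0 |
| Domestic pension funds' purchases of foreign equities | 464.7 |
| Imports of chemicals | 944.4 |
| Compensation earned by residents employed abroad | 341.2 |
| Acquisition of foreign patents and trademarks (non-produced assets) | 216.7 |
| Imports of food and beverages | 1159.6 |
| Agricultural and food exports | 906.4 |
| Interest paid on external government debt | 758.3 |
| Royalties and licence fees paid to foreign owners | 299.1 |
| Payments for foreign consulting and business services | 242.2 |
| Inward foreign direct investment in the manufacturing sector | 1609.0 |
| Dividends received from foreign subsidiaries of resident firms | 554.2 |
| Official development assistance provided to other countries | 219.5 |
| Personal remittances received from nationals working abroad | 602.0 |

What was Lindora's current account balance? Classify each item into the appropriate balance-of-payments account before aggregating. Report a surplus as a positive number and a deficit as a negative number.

-786.3

Goods: -1159.6 - 944.4 + 906.4 = -1197.6
Services: -299.1 - 242.2 + 433.0 = -108.3
Primary income: 341.2 - 758.3 + 554.2 = 137.1
Secondary income: 602.0 - 219.5 = 382.5
Current account = (-1197.6) + (-108.3) + 137.1 + 382.5 = -786.3
(Excluded from the current account — financial account: domestic pension funds' purchases of foreign equities 464.7, inward foreign direct investment in the manufacturing sector 1609.0; capital account: acquisition of foreign patents and trademarks (non-produced assets) 216.7.)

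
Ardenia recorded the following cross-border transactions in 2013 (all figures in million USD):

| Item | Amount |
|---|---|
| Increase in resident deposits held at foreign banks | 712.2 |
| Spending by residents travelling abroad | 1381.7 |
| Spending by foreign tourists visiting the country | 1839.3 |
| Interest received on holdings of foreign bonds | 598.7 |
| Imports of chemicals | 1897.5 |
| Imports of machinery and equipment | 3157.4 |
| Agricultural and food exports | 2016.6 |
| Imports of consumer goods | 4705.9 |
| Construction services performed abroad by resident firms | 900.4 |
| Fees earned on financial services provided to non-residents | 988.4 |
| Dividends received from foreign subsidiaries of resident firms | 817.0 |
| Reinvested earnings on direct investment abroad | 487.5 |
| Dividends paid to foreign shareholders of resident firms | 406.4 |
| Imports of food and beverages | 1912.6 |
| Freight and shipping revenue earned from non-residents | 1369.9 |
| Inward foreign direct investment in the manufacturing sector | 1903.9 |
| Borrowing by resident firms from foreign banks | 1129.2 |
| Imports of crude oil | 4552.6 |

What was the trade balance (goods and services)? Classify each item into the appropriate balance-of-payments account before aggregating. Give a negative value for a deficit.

Goods: 2016.6 - 1897.5 - 1912.6 - 4705.9 - 4552.6 - 3157.4 = -14209.4
Services: 1839.3 + 1369.9 - 1381.7 + 988.4 + 900.4 = 3716.3
Trade balance = -14209.4 + 3716.3 = -10493.1
(Excluded from the trade balance — financial account: increase in resident deposits held at foreign banks 712.2, inward foreign direct investment in the manufacturing sector 1903.9, borrowing by resident firms from foreign banks 1129.2; primary income: interest received on holdings of foreign bonds 598.7, dividends received from foreign subsidiaries of resident firms 817.0, reinvested earnings on direct investment abroad 487.5, dividends paid to foreign shareholders of resident firms 406.4.)

-10493.1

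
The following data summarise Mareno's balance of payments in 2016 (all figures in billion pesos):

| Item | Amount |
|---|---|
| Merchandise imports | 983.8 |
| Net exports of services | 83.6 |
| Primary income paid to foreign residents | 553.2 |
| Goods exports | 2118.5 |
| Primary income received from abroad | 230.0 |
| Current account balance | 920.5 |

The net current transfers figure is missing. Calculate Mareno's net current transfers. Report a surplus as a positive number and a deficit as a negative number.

25.4

Current account = goods balance + services balance + net primary income + net secondary income
Sum of the known components = 895.1
Net current transfers = CA - (known components) = 920.5 - 895.1 = 25.4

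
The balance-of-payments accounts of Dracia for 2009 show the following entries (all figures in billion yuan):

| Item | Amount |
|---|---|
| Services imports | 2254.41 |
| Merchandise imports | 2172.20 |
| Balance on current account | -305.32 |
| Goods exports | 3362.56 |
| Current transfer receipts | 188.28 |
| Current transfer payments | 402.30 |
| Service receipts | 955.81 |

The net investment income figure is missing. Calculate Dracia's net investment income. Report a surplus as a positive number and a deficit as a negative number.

16.94

Current account = goods balance + services balance + net primary income + net secondary income
Sum of the known components = -322.26
Net investment income = CA - (known components) = -305.32 - (-322.26) = 16.94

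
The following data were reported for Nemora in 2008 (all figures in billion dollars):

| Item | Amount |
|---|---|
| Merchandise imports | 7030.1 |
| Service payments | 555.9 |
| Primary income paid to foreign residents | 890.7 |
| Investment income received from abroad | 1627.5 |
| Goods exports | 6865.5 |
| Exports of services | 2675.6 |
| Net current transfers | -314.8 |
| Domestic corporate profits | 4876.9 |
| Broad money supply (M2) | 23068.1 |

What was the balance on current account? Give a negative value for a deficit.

Goods balance = 6865.5 - 7030.1 = -164.6
Services balance = 2675.6 - 555.9 = 2119.7
Trade balance (goods + services) = -164.6 + 2119.7 = 1955.1
Net primary income = 1627.5 - 890.7 = 736.8
Net secondary income = -314.8
Current account = 1955.1 + 736.8 + (-314.8) = 2377.1

2377.1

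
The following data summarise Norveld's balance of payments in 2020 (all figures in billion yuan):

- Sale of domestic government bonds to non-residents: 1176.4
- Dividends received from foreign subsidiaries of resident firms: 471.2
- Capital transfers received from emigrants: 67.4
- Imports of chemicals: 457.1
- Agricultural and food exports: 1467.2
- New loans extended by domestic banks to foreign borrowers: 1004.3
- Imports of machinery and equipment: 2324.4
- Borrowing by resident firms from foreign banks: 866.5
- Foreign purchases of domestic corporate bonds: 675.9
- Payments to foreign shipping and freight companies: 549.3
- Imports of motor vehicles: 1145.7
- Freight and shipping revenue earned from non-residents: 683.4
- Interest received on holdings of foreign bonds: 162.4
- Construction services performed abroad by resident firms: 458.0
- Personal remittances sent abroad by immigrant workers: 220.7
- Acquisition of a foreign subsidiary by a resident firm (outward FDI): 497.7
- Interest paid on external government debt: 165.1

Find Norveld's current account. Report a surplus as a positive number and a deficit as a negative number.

Goods: -2324.4 - 457.1 - 1145.7 + 1467.2 = -2460.0
Services: 683.4 + 458.0 - 549.3 = 592.1
Primary income: 162.4 + 471.2 - 165.1 = 468.5
Secondary income: -220.7
Current account = (-2460.0) + 592.1 + 468.5 + (-220.7) = -1620.1
(Excluded from the current account — financial account: sale of domestic government bonds to non-residents 1176.4, new loans extended by domestic banks to foreign borrowers 1004.3, borrowing by resident firms from foreign banks 866.5, foreign purchases of domestic corporate bonds 675.9, acquisition of a foreign subsidiary by a resident firm (outward FDI) 497.7; capital account: capital transfers received from emigrants 67.4.)

-1620.1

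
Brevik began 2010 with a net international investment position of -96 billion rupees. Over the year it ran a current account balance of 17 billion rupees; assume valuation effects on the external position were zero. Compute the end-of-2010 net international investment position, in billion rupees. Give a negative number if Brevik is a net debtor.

-79

With no valuation effects, change in NIIP = current account = 17
End-of-year NIIP = -96 + 17 = -79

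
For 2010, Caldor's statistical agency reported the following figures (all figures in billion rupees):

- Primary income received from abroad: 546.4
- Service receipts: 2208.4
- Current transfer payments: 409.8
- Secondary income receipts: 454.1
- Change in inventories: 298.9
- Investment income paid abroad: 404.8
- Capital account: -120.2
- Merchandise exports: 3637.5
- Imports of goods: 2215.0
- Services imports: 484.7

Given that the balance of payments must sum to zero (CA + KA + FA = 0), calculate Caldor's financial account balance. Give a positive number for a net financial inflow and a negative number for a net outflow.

Goods balance = 3637.5 - 2215.0 = 1422.5
Services balance = 2208.4 - 484.7 = 1723.7
Trade balance (goods + services) = 1422.5 + 1723.7 = 3146.2
Net primary income = 546.4 - 404.8 = 141.6
Net secondary income = 454.1 - 409.8 = 44.3
Current account = 3146.2 + 141.6 + 44.3 = 3332.1
Financial account = -(3332.1 + (-120.2)) = -3211.9

-3211.9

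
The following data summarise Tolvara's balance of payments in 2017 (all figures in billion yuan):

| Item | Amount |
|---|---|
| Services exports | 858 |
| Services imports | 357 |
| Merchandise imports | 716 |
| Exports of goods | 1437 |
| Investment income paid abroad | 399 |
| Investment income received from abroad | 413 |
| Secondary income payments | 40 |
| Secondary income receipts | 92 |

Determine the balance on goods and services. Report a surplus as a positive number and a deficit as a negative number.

Goods balance = 1437 - 716 = 721
Services balance = 858 - 357 = 501
Trade balance (goods + services) = 721 + 501 = 1222

1222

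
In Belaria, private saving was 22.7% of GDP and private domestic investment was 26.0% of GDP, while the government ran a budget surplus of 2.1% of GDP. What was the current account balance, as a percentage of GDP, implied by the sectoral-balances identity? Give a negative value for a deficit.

-1.2

By the sectoral-balances identity, CA = (S_private - I) + (T - G).
Private balance = 22.7 - 26.0 = -3.3
Government balance (T - G) = 2.1
CA = -3.3 + 2.1 = -1.2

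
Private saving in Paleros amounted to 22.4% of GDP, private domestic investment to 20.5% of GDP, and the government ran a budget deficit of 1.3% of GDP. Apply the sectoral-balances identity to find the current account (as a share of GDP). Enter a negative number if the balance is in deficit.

0.6

By the sectoral-balances identity, CA = (S_private - I) + (T - G).
Private balance = 22.4 - 20.5 = 1.9
Government balance (T - G) = -1.3
CA = 1.9 + (-1.3) = 0.6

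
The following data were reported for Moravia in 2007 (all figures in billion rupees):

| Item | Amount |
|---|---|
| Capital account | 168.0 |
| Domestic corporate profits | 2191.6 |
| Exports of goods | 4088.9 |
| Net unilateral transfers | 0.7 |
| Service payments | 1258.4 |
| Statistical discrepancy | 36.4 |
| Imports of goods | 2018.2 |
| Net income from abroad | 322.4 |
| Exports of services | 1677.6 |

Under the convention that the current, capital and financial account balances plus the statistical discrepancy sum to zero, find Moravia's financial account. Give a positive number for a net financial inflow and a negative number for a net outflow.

Goods balance = 4088.9 - 2018.2 = 2070.7
Services balance = 1677.6 - 1258.4 = 419.2
Trade balance (goods + services) = 2070.7 + 419.2 = 2489.9
Net primary income = 322.4
Net secondary income = 0.7
Current account = 2489.9 + 322.4 + 0.7 = 2813.0
Financial account = -(2813.0 + 168.0 + 36.4) = -3017.4

-3017.4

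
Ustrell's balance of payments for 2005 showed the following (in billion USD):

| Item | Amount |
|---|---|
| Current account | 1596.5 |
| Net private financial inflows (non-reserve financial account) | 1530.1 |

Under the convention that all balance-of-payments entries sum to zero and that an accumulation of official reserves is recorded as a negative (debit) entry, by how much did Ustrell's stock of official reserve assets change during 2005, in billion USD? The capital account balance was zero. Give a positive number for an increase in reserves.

3126.6

Official reserve transactions balance = -(1596.5 + 1530.1) = -3126.6
An accumulation of reserves is recorded as a debit (negative entry), so the change in the stock of reserves is the negative of that balance.
Change in official reserves = -(-3126.6) = 3126.6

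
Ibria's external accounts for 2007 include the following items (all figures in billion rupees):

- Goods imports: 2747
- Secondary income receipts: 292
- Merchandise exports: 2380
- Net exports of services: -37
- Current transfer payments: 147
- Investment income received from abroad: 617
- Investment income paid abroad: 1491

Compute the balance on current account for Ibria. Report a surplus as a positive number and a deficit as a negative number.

Goods balance = 2380 - 2747 = -367
Services balance = -37
Trade balance (goods + services) = -367 + (-37) = -404
Net primary income = 617 - 1491 = -874
Net secondary income = 292 - 147 = 145
Current account = -404 + (-874) + 145 = -1133

-1133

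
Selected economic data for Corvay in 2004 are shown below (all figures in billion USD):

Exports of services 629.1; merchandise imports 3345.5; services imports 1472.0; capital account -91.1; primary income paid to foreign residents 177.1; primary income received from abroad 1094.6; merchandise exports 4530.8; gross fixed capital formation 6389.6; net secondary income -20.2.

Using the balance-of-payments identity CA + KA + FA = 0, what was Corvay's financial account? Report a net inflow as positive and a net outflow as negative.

-1148.6

Goods balance = 4530.8 - 3345.5 = 1185.3
Services balance = 629.1 - 1472.0 = -842.9
Trade balance (goods + services) = 1185.3 + (-842.9) = 342.4
Net primary income = 1094.6 - 177.1 = 917.5
Net secondary income = -20.2
Current account = 342.4 + 917.5 + (-20.2) = 1239.7
Financial account = -(1239.7 + (-91.1)) = -1148.6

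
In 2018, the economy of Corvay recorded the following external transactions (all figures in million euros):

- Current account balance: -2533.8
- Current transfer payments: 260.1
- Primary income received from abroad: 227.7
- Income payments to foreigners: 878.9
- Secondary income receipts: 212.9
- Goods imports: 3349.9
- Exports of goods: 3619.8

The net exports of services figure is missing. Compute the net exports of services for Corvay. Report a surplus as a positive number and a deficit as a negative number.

Current account = goods balance + services balance + net primary income + net secondary income
Sum of the known components = -428.5
Net exports of services = CA - (known components) = -2533.8 - (-428.5) = -2105.3

-2105.3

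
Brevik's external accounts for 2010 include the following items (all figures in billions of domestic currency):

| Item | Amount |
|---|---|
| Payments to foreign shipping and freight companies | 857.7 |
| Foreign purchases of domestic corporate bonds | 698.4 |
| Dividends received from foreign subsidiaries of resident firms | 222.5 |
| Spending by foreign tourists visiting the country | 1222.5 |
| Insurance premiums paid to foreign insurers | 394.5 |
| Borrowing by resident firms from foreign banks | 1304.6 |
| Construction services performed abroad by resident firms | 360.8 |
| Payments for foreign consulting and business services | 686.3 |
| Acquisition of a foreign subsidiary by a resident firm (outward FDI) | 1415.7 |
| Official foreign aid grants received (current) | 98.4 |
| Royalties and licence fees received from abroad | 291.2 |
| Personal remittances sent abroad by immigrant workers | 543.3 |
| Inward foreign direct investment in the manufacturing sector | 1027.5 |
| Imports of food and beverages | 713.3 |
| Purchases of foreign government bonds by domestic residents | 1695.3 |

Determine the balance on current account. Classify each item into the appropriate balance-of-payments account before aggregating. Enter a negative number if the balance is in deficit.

Goods: -713.3
Services: -394.5 - 686.3 + 360.8 - 857.7 + 291.2 + 1222.5 = -64.0
Primary income: 222.5
Secondary income: -543.3 + 98.4 = -444.9
Current account = (-713.3) + (-64.0) + 222.5 + (-444.9) = -999.7
(Excluded from the current account — financial account: foreign purchases of domestic corporate bonds 698.4, borrowing by resident firms from foreign banks 1304.6, acquisition of a foreign subsidiary by a resident firm (outward FDI) 1415.7, inward foreign direct investment in the manufacturing sector 1027.5, purchases of foreign government bonds by domestic residents 1695.3.)

-999.7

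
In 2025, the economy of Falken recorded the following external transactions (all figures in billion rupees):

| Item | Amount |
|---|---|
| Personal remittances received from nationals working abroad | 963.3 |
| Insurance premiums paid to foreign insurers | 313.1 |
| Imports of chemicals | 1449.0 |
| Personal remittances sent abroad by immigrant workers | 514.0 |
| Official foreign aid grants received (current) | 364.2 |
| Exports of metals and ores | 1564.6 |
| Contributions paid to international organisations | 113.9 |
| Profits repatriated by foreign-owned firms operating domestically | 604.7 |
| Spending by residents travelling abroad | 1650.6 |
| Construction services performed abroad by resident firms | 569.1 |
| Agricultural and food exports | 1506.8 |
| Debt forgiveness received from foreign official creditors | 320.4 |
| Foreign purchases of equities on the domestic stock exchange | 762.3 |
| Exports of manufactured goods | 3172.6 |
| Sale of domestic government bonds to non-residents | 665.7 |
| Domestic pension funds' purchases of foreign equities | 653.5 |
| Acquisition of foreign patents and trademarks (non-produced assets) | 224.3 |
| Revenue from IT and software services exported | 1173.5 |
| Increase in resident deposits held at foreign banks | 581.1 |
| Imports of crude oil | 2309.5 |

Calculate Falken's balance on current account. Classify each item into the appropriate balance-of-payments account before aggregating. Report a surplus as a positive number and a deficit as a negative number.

Goods: -1449.0 - 2309.5 + 1564.6 + 1506.8 + 3172.6 = 2485.5
Services: 569.1 + 1173.5 - 313.1 - 1650.6 = -221.1
Primary income: -604.7
Secondary income: 963.3 - 113.9 + 364.2 - 514.0 = 699.6
Current account = 2485.5 + (-221.1) + (-604.7) + 699.6 = 2359.3
(Excluded from the current account — capital account: debt forgiveness received from foreign official creditors 320.4, acquisition of foreign patents and trademarks (non-produced assets) 224.3; financial account: foreign purchases of equities on the domestic stock exchange 762.3, sale of domestic government bonds to non-residents 665.7, domestic pension funds' purchases of foreign equities 653.5, increase in resident deposits held at foreign banks 581.1.)

2359.3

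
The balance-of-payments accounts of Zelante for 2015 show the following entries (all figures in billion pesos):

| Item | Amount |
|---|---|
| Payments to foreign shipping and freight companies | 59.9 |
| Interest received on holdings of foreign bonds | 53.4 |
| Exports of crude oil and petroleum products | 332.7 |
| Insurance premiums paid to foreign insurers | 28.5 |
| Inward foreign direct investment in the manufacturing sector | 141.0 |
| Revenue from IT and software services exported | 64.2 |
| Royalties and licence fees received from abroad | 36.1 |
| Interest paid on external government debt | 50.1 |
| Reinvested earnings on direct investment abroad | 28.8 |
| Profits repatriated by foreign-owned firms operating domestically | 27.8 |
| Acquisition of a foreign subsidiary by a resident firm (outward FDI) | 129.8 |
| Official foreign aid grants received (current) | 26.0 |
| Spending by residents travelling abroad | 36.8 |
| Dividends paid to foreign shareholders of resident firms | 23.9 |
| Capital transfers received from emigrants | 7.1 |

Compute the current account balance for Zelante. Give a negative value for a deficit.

314.2

Goods: 332.7
Services: -36.8 - 28.5 - 59.9 + 64.2 + 36.1 = -24.9
Primary income: -27.8 - 23.9 - 50.1 + 53.4 + 28.8 = -19.6
Secondary income: 26.0
Current account = 332.7 + (-24.9) + (-19.6) + 26.0 = 314.2
(Excluded from the current account — financial account: inward foreign direct investment in the manufacturing sector 141.0, acquisition of a foreign subsidiary by a resident firm (outward FDI) 129.8; capital account: capital transfers received from emigrants 7.1.)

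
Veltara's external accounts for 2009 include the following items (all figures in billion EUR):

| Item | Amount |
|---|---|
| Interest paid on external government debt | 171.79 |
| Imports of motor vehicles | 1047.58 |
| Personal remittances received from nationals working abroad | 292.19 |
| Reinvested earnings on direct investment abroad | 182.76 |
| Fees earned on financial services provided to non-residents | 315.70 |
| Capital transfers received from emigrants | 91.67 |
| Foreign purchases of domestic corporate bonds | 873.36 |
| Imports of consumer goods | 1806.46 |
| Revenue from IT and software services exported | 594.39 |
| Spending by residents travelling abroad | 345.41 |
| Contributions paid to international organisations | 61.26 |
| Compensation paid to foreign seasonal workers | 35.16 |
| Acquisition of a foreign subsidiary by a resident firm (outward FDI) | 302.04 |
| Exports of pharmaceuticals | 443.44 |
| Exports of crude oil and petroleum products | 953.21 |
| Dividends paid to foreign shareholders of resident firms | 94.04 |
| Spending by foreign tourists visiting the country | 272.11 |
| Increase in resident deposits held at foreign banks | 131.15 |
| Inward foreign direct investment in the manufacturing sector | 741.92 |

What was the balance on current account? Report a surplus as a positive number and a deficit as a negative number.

-507.90

Goods: -1047.58 - 1806.46 + 443.44 + 953.21 = -1457.39
Services: 315.70 + 594.39 - 345.41 + 272.11 = 836.79
Primary income: -35.16 + 182.76 - 94.04 - 171.79 = -118.23
Secondary income: 292.19 - 61.26 = 230.93
Current account = (-1457.39) + 836.79 + (-118.23) + 230.93 = -507.90
(Excluded from the current account — capital account: capital transfers received from emigrants 91.67; financial account: foreign purchases of domestic corporate bonds 873.36, acquisition of a foreign subsidiary by a resident firm (outward FDI) 302.04, increase in resident deposits held at foreign banks 131.15, inward foreign direct investment in the manufacturing sector 741.92.)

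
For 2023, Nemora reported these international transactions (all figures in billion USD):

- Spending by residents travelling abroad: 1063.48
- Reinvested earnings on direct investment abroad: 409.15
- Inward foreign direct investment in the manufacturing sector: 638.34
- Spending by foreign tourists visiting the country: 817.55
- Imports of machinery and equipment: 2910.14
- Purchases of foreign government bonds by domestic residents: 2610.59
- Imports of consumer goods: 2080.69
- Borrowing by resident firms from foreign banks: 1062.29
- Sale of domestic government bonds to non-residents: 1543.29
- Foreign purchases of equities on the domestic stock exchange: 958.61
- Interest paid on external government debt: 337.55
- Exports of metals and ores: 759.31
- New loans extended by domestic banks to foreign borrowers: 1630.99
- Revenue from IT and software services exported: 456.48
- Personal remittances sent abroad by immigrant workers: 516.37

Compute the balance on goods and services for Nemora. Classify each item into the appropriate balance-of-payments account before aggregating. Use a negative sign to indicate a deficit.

Goods: 759.31 - 2910.14 - 2080.69 = -4231.52
Services: 817.55 + 456.48 - 1063.48 = 210.55
Trade balance = -4231.52 + 210.55 = -4020.97
(Excluded from the trade balance — primary income: reinvested earnings on direct investment abroad 409.15, interest paid on external government debt 337.55; financial account: inward foreign direct investment in the manufacturing sector 638.34, purchases of foreign government bonds by domestic residents 2610.59, borrowing by resident firms from foreign banks 1062.29, sale of domestic government bonds to non-residents 1543.29, foreign purchases of equities on the domestic stock exchange 958.61, new loans extended by domestic banks to foreign borrowers 1630.99; secondary income: personal remittances sent abroad by immigrant workers 516.37.)

-4020.97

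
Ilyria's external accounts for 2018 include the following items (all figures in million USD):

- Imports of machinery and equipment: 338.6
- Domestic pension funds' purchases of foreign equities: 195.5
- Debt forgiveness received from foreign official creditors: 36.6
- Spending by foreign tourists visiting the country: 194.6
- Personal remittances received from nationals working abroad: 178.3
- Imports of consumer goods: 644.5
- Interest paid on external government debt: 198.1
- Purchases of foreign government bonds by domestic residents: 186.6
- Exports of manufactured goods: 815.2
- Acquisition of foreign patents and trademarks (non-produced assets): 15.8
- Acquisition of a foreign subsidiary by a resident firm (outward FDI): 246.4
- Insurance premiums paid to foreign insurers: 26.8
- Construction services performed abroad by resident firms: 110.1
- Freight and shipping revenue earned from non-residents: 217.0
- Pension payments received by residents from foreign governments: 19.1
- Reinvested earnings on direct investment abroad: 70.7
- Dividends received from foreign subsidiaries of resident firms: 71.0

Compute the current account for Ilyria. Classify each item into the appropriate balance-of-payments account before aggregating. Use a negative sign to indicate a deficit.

Goods: -644.5 + 815.2 - 338.6 = -167.9
Services: 194.6 + 110.1 - 26.8 + 217.0 = 494.9
Primary income: 70.7 + 71.0 - 198.1 = -56.4
Secondary income: 19.1 + 178.3 = 197.4
Current account = (-167.9) + 494.9 + (-56.4) + 197.4 = 468.0
(Excluded from the current account — financial account: domestic pension funds' purchases of foreign equities 195.5, purchases of foreign government bonds by domestic residents 186.6, acquisition of a foreign subsidiary by a resident firm (outward FDI) 246.4; capital account: debt forgiveness received from foreign official creditors 36.6, acquisition of foreign patents and trademarks (non-produced assets) 15.8.)

468.0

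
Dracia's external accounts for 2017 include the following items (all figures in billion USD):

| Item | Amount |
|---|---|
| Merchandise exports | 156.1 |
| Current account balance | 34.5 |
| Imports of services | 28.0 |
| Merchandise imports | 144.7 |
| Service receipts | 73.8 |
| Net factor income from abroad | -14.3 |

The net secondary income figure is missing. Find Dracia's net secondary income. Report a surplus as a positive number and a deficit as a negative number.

-8.4

Current account = goods balance + services balance + net primary income + net secondary income
Sum of the known components = 42.9
Net secondary income = CA - (known components) = 34.5 - 42.9 = -8.4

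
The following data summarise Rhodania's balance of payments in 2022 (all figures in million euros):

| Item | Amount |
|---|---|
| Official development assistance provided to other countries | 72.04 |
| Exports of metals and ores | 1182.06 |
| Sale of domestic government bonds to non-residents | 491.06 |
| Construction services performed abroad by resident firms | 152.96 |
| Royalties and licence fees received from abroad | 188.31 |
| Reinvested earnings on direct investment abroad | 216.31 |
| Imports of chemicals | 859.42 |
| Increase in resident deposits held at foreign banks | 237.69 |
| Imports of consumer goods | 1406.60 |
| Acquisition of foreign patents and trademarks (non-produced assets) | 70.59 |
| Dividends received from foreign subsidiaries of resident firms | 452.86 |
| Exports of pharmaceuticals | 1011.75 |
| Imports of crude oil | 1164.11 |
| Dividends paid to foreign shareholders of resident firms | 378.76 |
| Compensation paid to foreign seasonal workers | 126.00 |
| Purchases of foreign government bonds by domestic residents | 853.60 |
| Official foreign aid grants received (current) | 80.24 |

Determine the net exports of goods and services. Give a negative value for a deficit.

-895.05

Goods: -859.42 - 1164.11 - 1406.60 + 1011.75 + 1182.06 = -1236.32
Services: 152.96 + 188.31 = 341.27
Trade balance = -1236.32 + 341.27 = -895.05
(Excluded from the trade balance — secondary income: official development assistance provided to other countries 72.04, official foreign aid grants received (current) 80.24; financial account: sale of domestic government bonds to non-residents 491.06, increase in resident deposits held at foreign banks 237.69, purchases of foreign government bonds by domestic residents 853.60; primary income: reinvested earnings on direct investment abroad 216.31, dividends received from foreign subsidiaries of resident firms 452.86, dividends paid to foreign shareholders of resident firms 378.76, compensation paid to foreign seasonal workers 126.00; capital account: acquisition of foreign patents and trademarks (non-produced assets) 70.59.)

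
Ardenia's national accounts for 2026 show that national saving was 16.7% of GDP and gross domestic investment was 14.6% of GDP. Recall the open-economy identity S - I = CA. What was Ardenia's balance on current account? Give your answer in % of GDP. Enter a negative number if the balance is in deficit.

CA = S - I = 16.7 - 14.6 = 2.1

2.1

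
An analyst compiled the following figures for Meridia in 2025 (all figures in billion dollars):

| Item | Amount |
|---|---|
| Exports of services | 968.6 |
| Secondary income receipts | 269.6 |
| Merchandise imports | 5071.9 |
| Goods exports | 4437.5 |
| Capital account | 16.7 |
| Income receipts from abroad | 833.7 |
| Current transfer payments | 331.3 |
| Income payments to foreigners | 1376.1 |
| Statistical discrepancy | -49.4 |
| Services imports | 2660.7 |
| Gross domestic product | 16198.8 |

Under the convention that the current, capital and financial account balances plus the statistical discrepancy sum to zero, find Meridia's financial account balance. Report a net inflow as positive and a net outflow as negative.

2963.3

Goods balance = 4437.5 - 5071.9 = -634.4
Services balance = 968.6 - 2660.7 = -1692.1
Trade balance (goods + services) = -634.4 + (-1692.1) = -2326.5
Net primary income = 833.7 - 1376.1 = -542.4
Net secondary income = 269.6 - 331.3 = -61.7
Current account = -2326.5 + (-542.4) + (-61.7) = -2930.6
Financial account = -(-2930.6 + 16.7 + (-49.4)) = 2963.3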